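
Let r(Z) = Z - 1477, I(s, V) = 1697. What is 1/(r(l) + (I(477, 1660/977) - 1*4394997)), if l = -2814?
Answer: -1/4397591 ≈ -2.2740e-7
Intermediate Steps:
r(Z) = -1477 + Z
1/(r(l) + (I(477, 1660/977) - 1*4394997)) = 1/((-1477 - 2814) + (1697 - 1*4394997)) = 1/(-4291 + (1697 - 4394997)) = 1/(-4291 - 4393300) = 1/(-4397591) = -1/4397591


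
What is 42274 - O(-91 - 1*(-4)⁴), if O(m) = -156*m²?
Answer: 18826078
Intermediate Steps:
42274 - O(-91 - 1*(-4)⁴) = 42274 - (-156)*(-91 - 1*(-4)⁴)² = 42274 - (-156)*(-91 - 1*256)² = 42274 - (-156)*(-91 - 256)² = 42274 - (-156)*(-347)² = 42274 - (-156)*120409 = 42274 - 1*(-18783804) = 42274 + 18783804 = 18826078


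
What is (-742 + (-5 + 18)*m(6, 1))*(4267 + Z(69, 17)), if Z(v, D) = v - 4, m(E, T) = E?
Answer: -2876448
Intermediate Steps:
Z(v, D) = -4 + v
(-742 + (-5 + 18)*m(6, 1))*(4267 + Z(69, 17)) = (-742 + (-5 + 18)*6)*(4267 + (-4 + 69)) = (-742 + 13*6)*(4267 + 65) = (-742 + 78)*4332 = -664*4332 = -2876448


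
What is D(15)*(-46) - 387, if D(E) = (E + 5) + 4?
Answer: -1491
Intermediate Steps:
D(E) = 9 + E (D(E) = (5 + E) + 4 = 9 + E)
D(15)*(-46) - 387 = (9 + 15)*(-46) - 387 = 24*(-46) - 387 = -1104 - 387 = -1491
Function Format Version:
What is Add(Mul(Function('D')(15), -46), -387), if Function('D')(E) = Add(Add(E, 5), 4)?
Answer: -1491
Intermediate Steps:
Function('D')(E) = Add(9, E) (Function('D')(E) = Add(Add(5, E), 4) = Add(9, E))
Add(Mul(Function('D')(15), -46), -387) = Add(Mul(Add(9, 15), -46), -387) = Add(Mul(24, -46), -387) = Add(-1104, -387) = -1491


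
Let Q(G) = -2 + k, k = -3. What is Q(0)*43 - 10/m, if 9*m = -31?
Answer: -6575/31 ≈ -212.10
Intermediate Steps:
m = -31/9 (m = (1/9)*(-31) = -31/9 ≈ -3.4444)
Q(G) = -5 (Q(G) = -2 - 3 = -5)
Q(0)*43 - 10/m = -5*43 - 10/(-31/9) = -215 - 10*(-9/31) = -215 + 90/31 = -6575/31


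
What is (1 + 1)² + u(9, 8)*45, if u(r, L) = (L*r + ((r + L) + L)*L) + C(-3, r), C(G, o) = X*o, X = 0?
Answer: 12244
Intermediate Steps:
C(G, o) = 0 (C(G, o) = 0*o = 0)
u(r, L) = L*r + L*(r + 2*L) (u(r, L) = (L*r + ((r + L) + L)*L) + 0 = (L*r + ((L + r) + L)*L) + 0 = (L*r + (r + 2*L)*L) + 0 = (L*r + L*(r + 2*L)) + 0 = L*r + L*(r + 2*L))
(1 + 1)² + u(9, 8)*45 = (1 + 1)² + (2*8*(8 + 9))*45 = 2² + (2*8*17)*45 = 4 + 272*45 = 4 + 12240 = 12244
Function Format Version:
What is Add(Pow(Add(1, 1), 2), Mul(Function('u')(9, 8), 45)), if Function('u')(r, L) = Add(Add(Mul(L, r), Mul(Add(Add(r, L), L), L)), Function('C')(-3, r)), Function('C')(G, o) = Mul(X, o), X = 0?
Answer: 12244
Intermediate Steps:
Function('C')(G, o) = 0 (Function('C')(G, o) = Mul(0, o) = 0)
Function('u')(r, L) = Add(Mul(L, r), Mul(L, Add(r, Mul(2, L)))) (Function('u')(r, L) = Add(Add(Mul(L, r), Mul(Add(Add(r, L), L), L)), 0) = Add(Add(Mul(L, r), Mul(Add(Add(L, r), L), L)), 0) = Add(Add(Mul(L, r), Mul(Add(r, Mul(2, L)), L)), 0) = Add(Add(Mul(L, r), Mul(L, Add(r, Mul(2, L)))), 0) = Add(Mul(L, r), Mul(L, Add(r, Mul(2, L)))))
Add(Pow(Add(1, 1), 2), Mul(Function('u')(9, 8), 45)) = Add(Pow(Add(1, 1), 2), Mul(Mul(2, 8, Add(8, 9)), 45)) = Add(Pow(2, 2), Mul(Mul(2, 8, 17), 45)) = Add(4, Mul(272, 45)) = Add(4, 12240) = 12244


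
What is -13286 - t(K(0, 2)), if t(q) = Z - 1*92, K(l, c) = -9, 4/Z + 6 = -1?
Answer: -92354/7 ≈ -13193.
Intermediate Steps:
Z = -4/7 (Z = 4/(-6 - 1) = 4/(-7) = 4*(-⅐) = -4/7 ≈ -0.57143)
t(q) = -648/7 (t(q) = -4/7 - 1*92 = -4/7 - 92 = -648/7)
-13286 - t(K(0, 2)) = -13286 - 1*(-648/7) = -13286 + 648/7 = -92354/7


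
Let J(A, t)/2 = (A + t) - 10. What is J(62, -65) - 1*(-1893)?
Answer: 1867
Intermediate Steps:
J(A, t) = -20 + 2*A + 2*t (J(A, t) = 2*((A + t) - 10) = 2*(-10 + A + t) = -20 + 2*A + 2*t)
J(62, -65) - 1*(-1893) = (-20 + 2*62 + 2*(-65)) - 1*(-1893) = (-20 + 124 - 130) + 1893 = -26 + 1893 = 1867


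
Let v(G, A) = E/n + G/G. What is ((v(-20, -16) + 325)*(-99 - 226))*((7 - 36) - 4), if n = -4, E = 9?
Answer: 13888875/4 ≈ 3.4722e+6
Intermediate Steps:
v(G, A) = -5/4 (v(G, A) = 9/(-4) + G/G = 9*(-¼) + 1 = -9/4 + 1 = -5/4)
((v(-20, -16) + 325)*(-99 - 226))*((7 - 36) - 4) = ((-5/4 + 325)*(-99 - 226))*((7 - 36) - 4) = ((1295/4)*(-325))*(-29 - 4) = -420875/4*(-33) = 13888875/4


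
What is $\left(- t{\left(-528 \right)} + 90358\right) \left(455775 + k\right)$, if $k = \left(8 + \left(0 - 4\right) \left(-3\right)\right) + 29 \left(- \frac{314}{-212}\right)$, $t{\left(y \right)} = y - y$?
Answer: $\frac{2182996104317}{53} \approx 4.1189 \cdot 10^{10}$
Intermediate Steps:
$t{\left(y \right)} = 0$
$k = \frac{6673}{106}$ ($k = \left(8 - -12\right) + 29 \left(\left(-314\right) \left(- \frac{1}{212}\right)\right) = \left(8 + 12\right) + 29 \cdot \frac{157}{106} = 20 + \frac{4553}{106} = \frac{6673}{106} \approx 62.953$)
$\left(- t{\left(-528 \right)} + 90358\right) \left(455775 + k\right) = \left(\left(-1\right) 0 + 90358\right) \left(455775 + \frac{6673}{106}\right) = \left(0 + 90358\right) \frac{48318823}{106} = 90358 \cdot \frac{48318823}{106} = \frac{2182996104317}{53}$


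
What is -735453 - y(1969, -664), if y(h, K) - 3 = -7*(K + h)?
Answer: -726321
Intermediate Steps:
y(h, K) = 3 - 7*K - 7*h (y(h, K) = 3 - 7*(K + h) = 3 + (-7*K - 7*h) = 3 - 7*K - 7*h)
-735453 - y(1969, -664) = -735453 - (3 - 7*(-664) - 7*1969) = -735453 - (3 + 4648 - 13783) = -735453 - 1*(-9132) = -735453 + 9132 = -726321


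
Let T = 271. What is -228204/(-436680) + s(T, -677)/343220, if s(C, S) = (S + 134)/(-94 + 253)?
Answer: 11530839821/22065270580 ≈ 0.52258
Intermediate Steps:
s(C, S) = 134/159 + S/159 (s(C, S) = (134 + S)/159 = (134 + S)*(1/159) = 134/159 + S/159)
-228204/(-436680) + s(T, -677)/343220 = -228204/(-436680) + (134/159 + (1/159)*(-677))/343220 = -228204*(-1/436680) + (134/159 - 677/159)*(1/343220) = 6339/12130 - 181/53*1/343220 = 6339/12130 - 181/18190660 = 11530839821/22065270580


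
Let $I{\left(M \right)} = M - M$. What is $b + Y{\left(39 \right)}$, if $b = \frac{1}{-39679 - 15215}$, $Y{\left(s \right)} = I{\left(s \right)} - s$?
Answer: $- \frac{2140867}{54894} \approx -39.0$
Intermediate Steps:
$I{\left(M \right)} = 0$
$Y{\left(s \right)} = - s$ ($Y{\left(s \right)} = 0 - s = - s$)
$b = - \frac{1}{54894}$ ($b = \frac{1}{-54894} = - \frac{1}{54894} \approx -1.8217 \cdot 10^{-5}$)
$b + Y{\left(39 \right)} = - \frac{1}{54894} - 39 = - \frac{2140867}{54894}$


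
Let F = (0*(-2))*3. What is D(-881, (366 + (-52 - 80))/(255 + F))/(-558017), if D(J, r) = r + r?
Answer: -156/47431445 ≈ -3.2890e-6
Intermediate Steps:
F = 0 (F = 0*3 = 0)
D(J, r) = 2*r
D(-881, (366 + (-52 - 80))/(255 + F))/(-558017) = (2*((366 + (-52 - 80))/(255 + 0)))/(-558017) = (2*((366 - 132)/255))*(-1/558017) = (2*(234*(1/255)))*(-1/558017) = (2*(78/85))*(-1/558017) = (156/85)*(-1/558017) = -156/47431445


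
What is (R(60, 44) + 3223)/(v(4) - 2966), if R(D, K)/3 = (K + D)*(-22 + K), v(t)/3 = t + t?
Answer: -10087/2942 ≈ -3.4286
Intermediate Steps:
v(t) = 6*t (v(t) = 3*(t + t) = 3*(2*t) = 6*t)
R(D, K) = 3*(-22 + K)*(D + K) (R(D, K) = 3*((K + D)*(-22 + K)) = 3*((D + K)*(-22 + K)) = 3*((-22 + K)*(D + K)) = 3*(-22 + K)*(D + K))
(R(60, 44) + 3223)/(v(4) - 2966) = ((-66*60 - 66*44 + 3*44² + 3*60*44) + 3223)/(6*4 - 2966) = ((-3960 - 2904 + 3*1936 + 7920) + 3223)/(24 - 2966) = ((-3960 - 2904 + 5808 + 7920) + 3223)/(-2942) = (6864 + 3223)*(-1/2942) = 10087*(-1/2942) = -10087/2942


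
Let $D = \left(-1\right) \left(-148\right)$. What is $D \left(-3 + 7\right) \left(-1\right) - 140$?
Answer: $-732$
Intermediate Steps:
$D = 148$
$D \left(-3 + 7\right) \left(-1\right) - 140 = 148 \left(-3 + 7\right) \left(-1\right) - 140 = 148 \cdot 4 \left(-1\right) - 140 = 148 \left(-4\right) - 140 = -592 - 140 = -732$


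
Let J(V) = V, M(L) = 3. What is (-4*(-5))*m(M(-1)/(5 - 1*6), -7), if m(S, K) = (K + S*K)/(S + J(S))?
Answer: -140/3 ≈ -46.667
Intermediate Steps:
m(S, K) = (K + K*S)/(2*S) (m(S, K) = (K + S*K)/(S + S) = (K + K*S)/((2*S)) = (K + K*S)*(1/(2*S)) = (K + K*S)/(2*S))
(-4*(-5))*m(M(-1)/(5 - 1*6), -7) = (-4*(-5))*((½)*(-7)*(1 + 3/(5 - 1*6))/(3/(5 - 1*6))) = 20*((½)*(-7)*(1 + 3/(5 - 6))/(3/(5 - 6))) = 20*((½)*(-7)*(1 + 3/(-1))/(3/(-1))) = 20*((½)*(-7)*(1 + 3*(-1))/(3*(-1))) = 20*((½)*(-7)*(1 - 3)/(-3)) = 20*((½)*(-7)*(-⅓)*(-2)) = 20*(-7/3) = -140/3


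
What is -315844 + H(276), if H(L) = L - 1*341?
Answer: -315909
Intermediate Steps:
H(L) = -341 + L (H(L) = L - 341 = -341 + L)
-315844 + H(276) = -315844 + (-341 + 276) = -315844 - 65 = -315909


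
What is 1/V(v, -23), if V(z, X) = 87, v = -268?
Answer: 1/87 ≈ 0.011494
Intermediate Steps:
1/V(v, -23) = 1/87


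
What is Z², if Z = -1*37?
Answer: 1369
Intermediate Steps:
Z = -37
Z² = (-37)² = 1369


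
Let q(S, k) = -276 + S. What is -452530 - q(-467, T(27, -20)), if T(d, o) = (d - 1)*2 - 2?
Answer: -451787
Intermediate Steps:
T(d, o) = -4 + 2*d (T(d, o) = (-1 + d)*2 - 2 = (-2 + 2*d) - 2 = -4 + 2*d)
-452530 - q(-467, T(27, -20)) = -452530 - (-276 - 467) = -452530 - 1*(-743) = -452530 + 743 = -451787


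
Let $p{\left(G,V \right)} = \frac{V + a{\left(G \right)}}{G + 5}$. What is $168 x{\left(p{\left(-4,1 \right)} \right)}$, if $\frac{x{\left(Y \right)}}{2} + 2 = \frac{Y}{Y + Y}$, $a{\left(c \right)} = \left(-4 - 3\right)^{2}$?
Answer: $-504$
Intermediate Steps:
$a{\left(c \right)} = 49$ ($a{\left(c \right)} = \left(-7\right)^{2} = 49$)
$p{\left(G,V \right)} = \frac{49 + V}{5 + G}$ ($p{\left(G,V \right)} = \frac{V + 49}{G + 5} = \frac{49 + V}{5 + G}$)
$x{\left(Y \right)} = -3$ ($x{\left(Y \right)} = -4 + 2 \frac{Y}{Y + Y} = -4 + 2 \frac{Y}{2 Y} = -4 + 2 \frac{1}{2 Y} Y = -4 + 2 \cdot \frac{1}{2} = -4 + 1 = -3$)
$168 x{\left(p{\left(-4,1 \right)} \right)} = 168 \left(-3\right) = -504$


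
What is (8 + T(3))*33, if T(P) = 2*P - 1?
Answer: 429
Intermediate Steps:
T(P) = -1 + 2*P
(8 + T(3))*33 = (8 + (-1 + 2*3))*33 = (8 + (-1 + 6))*33 = (8 + 5)*33 = 13*33 = 429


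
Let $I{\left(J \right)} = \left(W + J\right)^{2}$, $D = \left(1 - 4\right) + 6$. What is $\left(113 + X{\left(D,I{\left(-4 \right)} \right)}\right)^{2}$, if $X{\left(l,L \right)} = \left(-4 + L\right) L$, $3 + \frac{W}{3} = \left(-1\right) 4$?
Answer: $150728744644$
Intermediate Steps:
$W = -21$ ($W = -9 + 3 \left(\left(-1\right) 4\right) = -9 + 3 \left(-4\right) = -9 - 12 = -21$)
$D = 3$ ($D = \left(1 - 4\right) + 6 = -3 + 6 = 3$)
$I{\left(J \right)} = \left(-21 + J\right)^{2}$
$X{\left(l,L \right)} = L \left(-4 + L\right)$
$\left(113 + X{\left(D,I{\left(-4 \right)} \right)}\right)^{2} = \left(113 + \left(-21 - 4\right)^{2} \left(-4 + \left(-21 - 4\right)^{2}\right)\right)^{2} = \left(113 + \left(-25\right)^{2} \left(-4 + \left(-25\right)^{2}\right)\right)^{2} = \left(113 + 625 \left(-4 + 625\right)\right)^{2} = \left(113 + 625 \cdot 621\right)^{2} = \left(113 + 388125\right)^{2} = 388238^{2} = 150728744644$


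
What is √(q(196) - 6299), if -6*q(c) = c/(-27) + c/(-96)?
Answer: I*√8161495/36 ≈ 79.356*I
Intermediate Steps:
q(c) = 41*c/5184 (q(c) = -(c/(-27) + c/(-96))/6 = -(c*(-1/27) + c*(-1/96))/6 = -(-c/27 - c/96)/6 = -(-41)*c/5184 = 41*c/5184)
√(q(196) - 6299) = √((41/5184)*196 - 6299) = √(2009/1296 - 6299) = √(-8161495/1296) = I*√8161495/36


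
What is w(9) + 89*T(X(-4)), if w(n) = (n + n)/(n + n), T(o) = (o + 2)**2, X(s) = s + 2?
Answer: 1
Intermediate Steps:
X(s) = 2 + s
T(o) = (2 + o)**2
w(n) = 1 (w(n) = (2*n)/((2*n)) = (2*n)*(1/(2*n)) = 1)
w(9) + 89*T(X(-4)) = 1 + 89*(2 + (2 - 4))**2 = 1 + 89*(2 - 2)**2 = 1 + 89*0**2 = 1 + 89*0 = 1 + 0 = 1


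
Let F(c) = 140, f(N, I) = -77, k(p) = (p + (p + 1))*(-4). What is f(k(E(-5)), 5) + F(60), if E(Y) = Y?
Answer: 63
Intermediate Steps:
k(p) = -4 - 8*p (k(p) = (p + (1 + p))*(-4) = (1 + 2*p)*(-4) = -4 - 8*p)
f(k(E(-5)), 5) + F(60) = -77 + 140 = 63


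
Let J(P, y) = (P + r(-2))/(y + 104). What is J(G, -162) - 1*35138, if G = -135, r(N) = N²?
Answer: -2037873/58 ≈ -35136.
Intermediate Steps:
J(P, y) = (4 + P)/(104 + y) (J(P, y) = (P + (-2)²)/(y + 104) = (P + 4)/(104 + y) = (4 + P)/(104 + y))
J(G, -162) - 1*35138 = (4 - 135)/(104 - 162) - 1*35138 = -131/(-58) - 35138 = -1/58*(-131) - 35138 = 131/58 - 35138 = -2037873/58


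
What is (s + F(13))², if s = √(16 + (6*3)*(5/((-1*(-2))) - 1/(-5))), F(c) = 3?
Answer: (15 + √1615)²/25 ≈ 121.82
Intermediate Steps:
s = √1615/5 (s = √(16 + 18*(5/2 - 1*(-⅕))) = √(16 + 18*(5*(½) + ⅕)) = √(16 + 18*(5/2 + ⅕)) = √(16 + 18*(27/10)) = √(16 + 243/5) = √(323/5) = √1615/5 ≈ 8.0374)
(s + F(13))² = (√1615/5 + 3)² = (3 + √1615/5)²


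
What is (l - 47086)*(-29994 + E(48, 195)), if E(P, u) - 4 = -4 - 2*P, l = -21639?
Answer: 2067935250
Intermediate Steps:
E(P, u) = -2*P (E(P, u) = 4 + (-4 - 2*P) = -2*P)
(l - 47086)*(-29994 + E(48, 195)) = (-21639 - 47086)*(-29994 - 2*48) = -68725*(-29994 - 96) = -68725*(-30090) = 2067935250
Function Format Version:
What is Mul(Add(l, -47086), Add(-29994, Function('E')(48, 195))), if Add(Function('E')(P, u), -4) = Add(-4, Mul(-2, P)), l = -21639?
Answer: 2067935250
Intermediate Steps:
Function('E')(P, u) = Mul(-2, P) (Function('E')(P, u) = Add(4, Add(-4, Mul(-2, P))) = Mul(-2, P))
Mul(Add(l, -47086), Add(-29994, Function('E')(48, 195))) = Mul(Add(-21639, -47086), Add(-29994, Mul(-2, 48))) = Mul(-68725, Add(-29994, -96)) = Mul(-68725, -30090) = 2067935250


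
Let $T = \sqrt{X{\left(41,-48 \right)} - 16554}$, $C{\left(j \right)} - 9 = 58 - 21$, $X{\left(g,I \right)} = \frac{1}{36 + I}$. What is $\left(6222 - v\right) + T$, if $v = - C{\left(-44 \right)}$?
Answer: $6268 + \frac{i \sqrt{595947}}{6} \approx 6268.0 + 128.66 i$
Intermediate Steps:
$C{\left(j \right)} = 46$ ($C{\left(j \right)} = 9 + \left(58 - 21\right) = 9 + 37 = 46$)
$T = \frac{i \sqrt{595947}}{6}$ ($T = \sqrt{\frac{1}{36 - 48} - 16554} = \sqrt{\frac{1}{-12} - 16554} = \sqrt{- \frac{1}{12} - 16554} = \sqrt{- \frac{198649}{12}} = \frac{i \sqrt{595947}}{6} \approx 128.66 i$)
$v = -46$ ($v = \left(-1\right) 46 = -46$)
$\left(6222 - v\right) + T = \left(6222 - -46\right) + \frac{i \sqrt{595947}}{6} = \left(6222 + 46\right) + \frac{i \sqrt{595947}}{6} = 6268 + \frac{i \sqrt{595947}}{6}$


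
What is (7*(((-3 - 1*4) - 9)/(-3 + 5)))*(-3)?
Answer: 168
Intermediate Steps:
(7*(((-3 - 1*4) - 9)/(-3 + 5)))*(-3) = (7*(((-3 - 4) - 9)/2))*(-3) = (7*((-7 - 9)*(½)))*(-3) = (7*(-16*½))*(-3) = (7*(-8))*(-3) = -56*(-3) = 168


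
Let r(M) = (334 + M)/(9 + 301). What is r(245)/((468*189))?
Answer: 193/9140040 ≈ 2.1116e-5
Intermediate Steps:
r(M) = 167/155 + M/310 (r(M) = (334 + M)/310 = (334 + M)*(1/310) = 167/155 + M/310)
r(245)/((468*189)) = (167/155 + (1/310)*245)/((468*189)) = (167/155 + 49/62)/88452 = (579/310)*(1/88452) = 193/9140040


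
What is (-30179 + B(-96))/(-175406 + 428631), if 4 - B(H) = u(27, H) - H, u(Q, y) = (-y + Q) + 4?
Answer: -30398/253225 ≈ -0.12004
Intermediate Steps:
u(Q, y) = 4 + Q - y (u(Q, y) = (Q - y) + 4 = 4 + Q - y)
B(H) = -27 + 2*H (B(H) = 4 - ((4 + 27 - H) - H) = 4 - ((31 - H) - H) = 4 - (31 - 2*H) = 4 + (-31 + 2*H) = -27 + 2*H)
(-30179 + B(-96))/(-175406 + 428631) = (-30179 + (-27 + 2*(-96)))/(-175406 + 428631) = (-30179 + (-27 - 192))/253225 = (-30179 - 219)*(1/253225) = -30398*1/253225 = -30398/253225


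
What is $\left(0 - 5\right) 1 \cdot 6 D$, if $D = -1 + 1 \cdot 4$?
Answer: $-90$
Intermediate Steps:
$D = 3$ ($D = -1 + 4 = 3$)
$\left(0 - 5\right) 1 \cdot 6 D = \left(0 - 5\right) 1 \cdot 6 \cdot 3 = \left(-5\right) 1 \cdot 6 \cdot 3 = \left(-5\right) 6 \cdot 3 = \left(-30\right) 3 = -90$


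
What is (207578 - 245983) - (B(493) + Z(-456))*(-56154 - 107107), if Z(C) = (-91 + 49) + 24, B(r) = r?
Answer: 77510570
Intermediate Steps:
Z(C) = -18 (Z(C) = -42 + 24 = -18)
(207578 - 245983) - (B(493) + Z(-456))*(-56154 - 107107) = (207578 - 245983) - (493 - 18)*(-56154 - 107107) = -38405 - 475*(-163261) = -38405 - 1*(-77548975) = -38405 + 77548975 = 77510570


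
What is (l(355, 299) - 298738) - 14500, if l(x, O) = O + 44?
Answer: -312895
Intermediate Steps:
l(x, O) = 44 + O
(l(355, 299) - 298738) - 14500 = ((44 + 299) - 298738) - 14500 = (343 - 298738) - 14500 = -298395 - 14500 = -312895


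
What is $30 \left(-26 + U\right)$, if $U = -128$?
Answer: $-4620$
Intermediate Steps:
$30 \left(-26 + U\right) = 30 \left(-26 - 128\right) = 30 \left(-154\right) = -4620$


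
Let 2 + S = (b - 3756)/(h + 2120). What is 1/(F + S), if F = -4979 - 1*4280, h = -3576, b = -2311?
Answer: -1456/13477949 ≈ -0.00010803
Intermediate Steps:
F = -9259 (F = -4979 - 4280 = -9259)
S = 3155/1456 (S = -2 + (-2311 - 3756)/(-3576 + 2120) = -2 - 6067/(-1456) = -2 - 6067*(-1/1456) = -2 + 6067/1456 = 3155/1456 ≈ 2.1669)
1/(F + S) = 1/(-9259 + 3155/1456) = 1/(-13477949/1456) = -1456/13477949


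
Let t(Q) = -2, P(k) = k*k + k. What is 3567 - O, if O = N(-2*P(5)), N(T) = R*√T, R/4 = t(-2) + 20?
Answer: 3567 - 144*I*√15 ≈ 3567.0 - 557.71*I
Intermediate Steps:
P(k) = k + k² (P(k) = k² + k = k + k²)
R = 72 (R = 4*(-2 + 20) = 4*18 = 72)
N(T) = 72*√T
O = 144*I*√15 (O = 72*√(-10*(1 + 5)) = 72*√(-10*6) = 72*√(-2*30) = 72*√(-60) = 72*(2*I*√15) = 144*I*√15 ≈ 557.71*I)
3567 - O = 3567 - 144*I*√15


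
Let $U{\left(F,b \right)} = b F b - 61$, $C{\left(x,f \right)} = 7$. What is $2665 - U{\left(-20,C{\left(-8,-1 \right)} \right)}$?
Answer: $3706$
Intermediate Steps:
$U{\left(F,b \right)} = -61 + F b^{2}$ ($U{\left(F,b \right)} = F b b - 61 = F b^{2} - 61 = -61 + F b^{2}$)
$2665 - U{\left(-20,C{\left(-8,-1 \right)} \right)} = 2665 - \left(-61 - 20 \cdot 7^{2}\right) = 2665 - \left(-61 - 980\right) = 2665 - -1041 = 2665 + 1041 = 3706$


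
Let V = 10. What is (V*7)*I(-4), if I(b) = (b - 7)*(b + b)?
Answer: 6160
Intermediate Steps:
I(b) = 2*b*(-7 + b) (I(b) = (-7 + b)*(2*b) = 2*b*(-7 + b))
(V*7)*I(-4) = (10*7)*(2*(-4)*(-7 - 4)) = 70*(2*(-4)*(-11)) = 70*88 = 6160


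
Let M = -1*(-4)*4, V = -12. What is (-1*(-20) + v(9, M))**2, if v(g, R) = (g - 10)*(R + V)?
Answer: 256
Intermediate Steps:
M = 16 (M = 4*4 = 16)
v(g, R) = (-12 + R)*(-10 + g) (v(g, R) = (g - 10)*(R - 12) = (-10 + g)*(-12 + R) = (-12 + R)*(-10 + g))
(-1*(-20) + v(9, M))**2 = (-1*(-20) + (120 - 12*9 - 10*16 + 16*9))**2 = (20 + (120 - 108 - 160 + 144))**2 = (20 - 4)**2 = 16**2 = 256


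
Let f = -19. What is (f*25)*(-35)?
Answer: 16625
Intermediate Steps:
(f*25)*(-35) = -19*25*(-35) = -475*(-35) = 16625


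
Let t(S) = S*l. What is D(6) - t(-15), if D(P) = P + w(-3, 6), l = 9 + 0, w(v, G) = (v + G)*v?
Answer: 132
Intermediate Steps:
w(v, G) = v*(G + v) (w(v, G) = (G + v)*v = v*(G + v))
l = 9
t(S) = 9*S (t(S) = S*9 = 9*S)
D(P) = -9 + P (D(P) = P - 3*(6 - 3) = P - 3*3 = P - 9 = -9 + P)
D(6) - t(-15) = (-9 + 6) - 9*(-15) = -3 - 1*(-135) = -3 + 135 = 132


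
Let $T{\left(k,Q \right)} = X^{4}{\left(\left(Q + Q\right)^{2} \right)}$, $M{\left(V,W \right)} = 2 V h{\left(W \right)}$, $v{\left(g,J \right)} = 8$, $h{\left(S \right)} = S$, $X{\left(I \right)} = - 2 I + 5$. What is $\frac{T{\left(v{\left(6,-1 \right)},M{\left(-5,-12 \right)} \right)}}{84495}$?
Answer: $\frac{35217985639207680125}{16899} \approx 2.084 \cdot 10^{15}$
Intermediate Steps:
$X{\left(I \right)} = 5 - 2 I$
$M{\left(V,W \right)} = 2 V W$
$T{\left(k,Q \right)} = \left(5 - 8 Q^{2}\right)^{4}$ ($T{\left(k,Q \right)} = \left(5 - 2 \left(Q + Q\right)^{2}\right)^{4} = \left(5 - 2 \left(2 Q\right)^{2}\right)^{4} = \left(5 - 2 \cdot 4 Q^{2}\right)^{4} = \left(5 - 8 Q^{2}\right)^{4}$)
$\frac{T{\left(v{\left(6,-1 \right)},M{\left(-5,-12 \right)} \right)}}{84495} = \frac{\left(-5 + 8 \left(2 \left(-5\right) \left(-12\right)\right)^{2}\right)^{4}}{84495} = \left(-5 + 8 \cdot 120^{2}\right)^{4} \cdot \frac{1}{84495} = \left(-5 + 8 \cdot 14400\right)^{4} \cdot \frac{1}{84495} = \left(-5 + 115200\right)^{4} \cdot \frac{1}{84495} = 115195^{4} \cdot \frac{1}{84495} = 176089928196038400625 \cdot \frac{1}{84495} = \frac{35217985639207680125}{16899}$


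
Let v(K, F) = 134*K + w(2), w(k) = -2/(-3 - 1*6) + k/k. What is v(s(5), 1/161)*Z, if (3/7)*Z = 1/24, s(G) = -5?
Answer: -42133/648 ≈ -65.020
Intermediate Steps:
w(k) = 11/9 (w(k) = -2/(-3 - 6) + 1 = -2/(-9) + 1 = -2*(-⅑) + 1 = 2/9 + 1 = 11/9)
v(K, F) = 11/9 + 134*K (v(K, F) = 134*K + 11/9 = 11/9 + 134*K)
Z = 7/72 (Z = (7/3)/24 = (7/3)*(1/24) = 7/72 ≈ 0.097222)
v(s(5), 1/161)*Z = (11/9 + 134*(-5))*(7/72) = (11/9 - 670)*(7/72) = -6019/9*7/72 = -42133/648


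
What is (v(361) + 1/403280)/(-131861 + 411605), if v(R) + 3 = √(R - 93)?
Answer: -1209839/112815160320 + √67/139872 ≈ 4.7796e-5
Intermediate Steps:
v(R) = -3 + √(-93 + R) (v(R) = -3 + √(R - 93) = -3 + √(-93 + R))
(v(361) + 1/403280)/(-131861 + 411605) = ((-3 + √(-93 + 361)) + 1/403280)/(-131861 + 411605) = ((-3 + √268) + 1/403280)/279744 = ((-3 + 2*√67) + 1/403280)*(1/279744) = (-1209839/403280 + 2*√67)*(1/279744) = -1209839/112815160320 + √67/139872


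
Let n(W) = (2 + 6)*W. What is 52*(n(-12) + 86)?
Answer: -520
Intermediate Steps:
n(W) = 8*W
52*(n(-12) + 86) = 52*(8*(-12) + 86) = 52*(-96 + 86) = 52*(-10) = -520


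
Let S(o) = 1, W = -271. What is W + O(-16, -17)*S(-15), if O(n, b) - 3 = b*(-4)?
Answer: -200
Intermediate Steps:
O(n, b) = 3 - 4*b (O(n, b) = 3 + b*(-4) = 3 - 4*b)
W + O(-16, -17)*S(-15) = -271 + (3 - 4*(-17))*1 = -271 + (3 + 68)*1 = -271 + 71*1 = -271 + 71 = -200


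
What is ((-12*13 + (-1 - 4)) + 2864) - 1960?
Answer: 743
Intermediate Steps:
((-12*13 + (-1 - 4)) + 2864) - 1960 = ((-156 - 5) + 2864) - 1960 = (-161 + 2864) - 1960 = 2703 - 1960 = 743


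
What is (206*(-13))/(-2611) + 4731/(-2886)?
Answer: -1541311/2511782 ≈ -0.61363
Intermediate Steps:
(206*(-13))/(-2611) + 4731/(-2886) = -2678*(-1/2611) + 4731*(-1/2886) = 2678/2611 - 1577/962 = -1541311/2511782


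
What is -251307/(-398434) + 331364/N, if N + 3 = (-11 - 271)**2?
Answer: 152010867923/31683870114 ≈ 4.7977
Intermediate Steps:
N = 79521 (N = -3 + (-11 - 271)**2 = -3 + (-282)**2 = -3 + 79524 = 79521)
-251307/(-398434) + 331364/N = -251307/(-398434) + 331364/79521 = -251307*(-1/398434) + 331364*(1/79521) = 251307/398434 + 331364/79521 = 152010867923/31683870114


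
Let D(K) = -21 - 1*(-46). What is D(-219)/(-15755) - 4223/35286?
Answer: -13483103/111186186 ≈ -0.12127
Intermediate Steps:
D(K) = 25 (D(K) = -21 + 46 = 25)
D(-219)/(-15755) - 4223/35286 = 25/(-15755) - 4223/35286 = 25*(-1/15755) - 4223*1/35286 = -5/3151 - 4223/35286 = -13483103/111186186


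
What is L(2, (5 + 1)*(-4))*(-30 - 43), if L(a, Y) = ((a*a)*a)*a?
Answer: -1168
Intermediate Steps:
L(a, Y) = a⁴ (L(a, Y) = (a²*a)*a = a³*a = a⁴)
L(2, (5 + 1)*(-4))*(-30 - 43) = 2⁴*(-30 - 43) = 16*(-73) = -1168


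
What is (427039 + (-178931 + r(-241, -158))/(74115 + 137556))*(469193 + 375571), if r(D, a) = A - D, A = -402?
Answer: 25453187911366276/70557 ≈ 3.6075e+11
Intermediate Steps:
r(D, a) = -402 - D
(427039 + (-178931 + r(-241, -158))/(74115 + 137556))*(469193 + 375571) = (427039 + (-178931 + (-402 - 1*(-241)))/(74115 + 137556))*(469193 + 375571) = (427039 + (-178931 + (-402 + 241))/211671)*844764 = (427039 + (-178931 - 161)*(1/211671))*844764 = (427039 - 179092*1/211671)*844764 = (427039 - 179092/211671)*844764 = (90391593077/211671)*844764 = 25453187911366276/70557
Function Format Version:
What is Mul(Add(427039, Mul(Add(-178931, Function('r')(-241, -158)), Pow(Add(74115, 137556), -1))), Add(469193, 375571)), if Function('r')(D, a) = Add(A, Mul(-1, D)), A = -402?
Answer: Rational(25453187911366276, 70557) ≈ 3.6075e+11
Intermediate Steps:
Function('r')(D, a) = Add(-402, Mul(-1, D))
Mul(Add(427039, Mul(Add(-178931, Function('r')(-241, -158)), Pow(Add(74115, 137556), -1))), Add(469193, 375571)) = Mul(Add(427039, Mul(Add(-178931, Add(-402, Mul(-1, -241))), Pow(Add(74115, 137556), -1))), Add(469193, 375571)) = Mul(Add(427039, Mul(Add(-178931, Add(-402, 241)), Pow(211671, -1))), 844764) = Mul(Add(427039, Mul(Add(-178931, -161), Rational(1, 211671))), 844764) = Mul(Add(427039, Mul(-179092, Rational(1, 211671))), 844764) = Mul(Add(427039, Rational(-179092, 211671)), 844764) = Mul(Rational(90391593077, 211671), 844764) = Rational(25453187911366276, 70557)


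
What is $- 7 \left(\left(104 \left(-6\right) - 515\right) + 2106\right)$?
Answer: $-6769$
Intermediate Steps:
$- 7 \left(\left(104 \left(-6\right) - 515\right) + 2106\right) = - 7 \left(\left(-624 - 515\right) + 2106\right) = - 7 \left(-1139 + 2106\right) = \left(-7\right) 967 = -6769$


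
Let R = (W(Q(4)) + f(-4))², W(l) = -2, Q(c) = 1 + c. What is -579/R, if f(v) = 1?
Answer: -579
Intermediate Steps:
R = 1 (R = (-2 + 1)² = (-1)² = 1)
-579/R = -579/1 = -579*1 = -579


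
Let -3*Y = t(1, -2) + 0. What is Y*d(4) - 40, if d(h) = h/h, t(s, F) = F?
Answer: -118/3 ≈ -39.333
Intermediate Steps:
d(h) = 1
Y = 2/3 (Y = -(-2 + 0)/3 = -1/3*(-2) = 2/3 ≈ 0.66667)
Y*d(4) - 40 = (2/3)*1 - 40 = 2/3 - 40 = -118/3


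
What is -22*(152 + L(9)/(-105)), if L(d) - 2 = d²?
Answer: -349294/105 ≈ -3326.6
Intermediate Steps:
L(d) = 2 + d²
-22*(152 + L(9)/(-105)) = -22*(152 + (2 + 9²)/(-105)) = -22*(152 + (2 + 81)*(-1/105)) = -22*(152 + 83*(-1/105)) = -22*(152 - 83/105) = -22*15877/105 = -349294/105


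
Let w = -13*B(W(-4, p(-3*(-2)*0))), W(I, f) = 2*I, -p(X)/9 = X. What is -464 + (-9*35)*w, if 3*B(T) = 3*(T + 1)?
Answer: -29129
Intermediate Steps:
p(X) = -9*X
B(T) = 1 + T (B(T) = (3*(T + 1))/3 = (3*(1 + T))/3 = (3 + 3*T)/3 = 1 + T)
w = 91 (w = -13*(1 + 2*(-4)) = -13*(1 - 8) = -13*(-7) = 91)
-464 + (-9*35)*w = -464 - 9*35*91 = -464 - 315*91 = -464 - 28665 = -29129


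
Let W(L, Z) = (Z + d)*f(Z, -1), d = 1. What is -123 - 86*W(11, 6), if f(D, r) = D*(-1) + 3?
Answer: 1683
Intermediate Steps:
f(D, r) = 3 - D (f(D, r) = -D + 3 = 3 - D)
W(L, Z) = (1 + Z)*(3 - Z) (W(L, Z) = (Z + 1)*(3 - Z) = (1 + Z)*(3 - Z))
-123 - 86*W(11, 6) = -123 - (-86)*(1 + 6)*(-3 + 6) = -123 - (-86)*7*3 = -123 - 86*(-21) = -123 + 1806 = 1683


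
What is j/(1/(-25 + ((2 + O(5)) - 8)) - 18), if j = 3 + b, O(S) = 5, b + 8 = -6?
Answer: 286/469 ≈ 0.60981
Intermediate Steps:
b = -14 (b = -8 - 6 = -14)
j = -11 (j = 3 - 14 = -11)
j/(1/(-25 + ((2 + O(5)) - 8)) - 18) = -11/(1/(-25 + ((2 + 5) - 8)) - 18) = -11/(1/(-25 + (7 - 8)) - 18) = -11/(1/(-25 - 1) - 18) = -11/(1/(-26) - 18) = -11/(-1/26 - 18) = -11/(-469/26) = -11*(-26/469) = 286/469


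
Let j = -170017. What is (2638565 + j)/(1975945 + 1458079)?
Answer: 617137/858506 ≈ 0.71885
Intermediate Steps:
(2638565 + j)/(1975945 + 1458079) = (2638565 - 170017)/(1975945 + 1458079) = 2468548/3434024 = 2468548*(1/3434024) = 617137/858506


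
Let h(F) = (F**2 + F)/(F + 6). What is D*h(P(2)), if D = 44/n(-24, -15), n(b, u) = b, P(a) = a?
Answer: -11/8 ≈ -1.3750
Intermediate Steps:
h(F) = (F + F**2)/(6 + F)
D = -11/6 (D = 44/(-24) = 44*(-1/24) = -11/6 ≈ -1.8333)
D*h(P(2)) = -11*(1 + 2)/(3*(6 + 2)) = -11*3/(3*8) = -11/6*3/4 = -11/8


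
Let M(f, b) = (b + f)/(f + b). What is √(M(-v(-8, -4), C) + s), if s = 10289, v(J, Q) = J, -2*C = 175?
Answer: 7*√210 ≈ 101.44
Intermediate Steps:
C = -175/2 (C = -½*175 = -175/2 ≈ -87.500)
M(f, b) = 1 (M(f, b) = (b + f)/(b + f) = 1)
√(M(-v(-8, -4), C) + s) = √(1 + 10289) = √10290 = 7*√210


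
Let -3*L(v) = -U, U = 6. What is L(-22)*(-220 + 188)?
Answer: -64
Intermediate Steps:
L(v) = 2 (L(v) = -(-1)*6/3 = -1/3*(-6) = 2)
L(-22)*(-220 + 188) = 2*(-220 + 188) = 2*(-32) = -64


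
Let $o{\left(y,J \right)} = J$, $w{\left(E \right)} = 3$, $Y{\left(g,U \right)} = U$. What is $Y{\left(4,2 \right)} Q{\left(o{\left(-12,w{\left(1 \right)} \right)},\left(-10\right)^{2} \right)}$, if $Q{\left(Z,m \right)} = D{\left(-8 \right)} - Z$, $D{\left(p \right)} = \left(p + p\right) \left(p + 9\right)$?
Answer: $-38$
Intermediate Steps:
$D{\left(p \right)} = 2 p \left(9 + p\right)$
$Q{\left(Z,m \right)} = -16 - Z$ ($Q{\left(Z,m \right)} = 2 \left(-8\right) \left(9 - 8\right) - Z = 2 \left(-8\right) 1 - Z = -16 - Z$)
$Y{\left(4,2 \right)} Q{\left(o{\left(-12,w{\left(1 \right)} \right)},\left(-10\right)^{2} \right)} = 2 \left(-16 - 3\right) = 2 \left(-19\right) = -38$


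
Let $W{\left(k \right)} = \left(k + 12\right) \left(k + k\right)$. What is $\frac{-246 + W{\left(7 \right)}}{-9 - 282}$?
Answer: $- \frac{20}{291} \approx -0.068729$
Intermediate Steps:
$W{\left(k \right)} = 2 k \left(12 + k\right)$ ($W{\left(k \right)} = \left(12 + k\right) 2 k = 2 k \left(12 + k\right)$)
$\frac{-246 + W{\left(7 \right)}}{-9 - 282} = \frac{-246 + 2 \cdot 7 \left(12 + 7\right)}{-9 - 282} = \frac{-246 + 2 \cdot 7 \cdot 19}{-291} = \left(-246 + 266\right) \left(- \frac{1}{291}\right) = 20 \left(- \frac{1}{291}\right) = - \frac{20}{291}$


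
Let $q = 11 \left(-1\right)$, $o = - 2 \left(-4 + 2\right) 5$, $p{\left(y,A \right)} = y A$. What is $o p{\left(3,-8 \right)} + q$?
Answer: $-491$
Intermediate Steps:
$p{\left(y,A \right)} = A y$
$o = 20$ ($o = - 2 \left(\left(-2\right) 5\right) = \left(-2\right) \left(-10\right) = 20$)
$q = -11$
$o p{\left(3,-8 \right)} + q = 20 \left(\left(-8\right) 3\right) - 11 = 20 \left(-24\right) - 11 = -480 - 11 = -491$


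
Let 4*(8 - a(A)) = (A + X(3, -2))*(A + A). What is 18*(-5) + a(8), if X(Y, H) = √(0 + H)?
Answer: -114 - 4*I*√2 ≈ -114.0 - 5.6569*I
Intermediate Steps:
X(Y, H) = √H
a(A) = 8 - A*(A + I*√2)/2 (a(A) = 8 - (A + √(-2))*(A + A)/4 = 8 - (A + I*√2)*2*A/4 = 8 - A*(A + I*√2)/2)
18*(-5) + a(8) = 18*(-5) + (8 - ½*8² - ½*I*8*√2) = -90 + (8 - ½*64 - 4*I*√2) = -90 + (8 - 32 - 4*I*√2) = -90 + (-24 - 4*I*√2) = -114 - 4*I*√2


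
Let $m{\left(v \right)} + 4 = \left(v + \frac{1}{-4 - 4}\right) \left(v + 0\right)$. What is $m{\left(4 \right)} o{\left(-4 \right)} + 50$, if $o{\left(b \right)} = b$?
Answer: $4$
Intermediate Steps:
$m{\left(v \right)} = -4 + v \left(- \frac{1}{8} + v\right)$ ($m{\left(v \right)} = -4 + \left(v + \frac{1}{-4 - 4}\right) \left(v + 0\right) = -4 + \left(v + \frac{1}{-8}\right) v = -4 + \left(v - \frac{1}{8}\right) v = -4 + \left(- \frac{1}{8} + v\right) v = -4 + v \left(- \frac{1}{8} + v\right)$)
$m{\left(4 \right)} o{\left(-4 \right)} + 50 = \left(-4 + 4^{2} - \frac{1}{2}\right) \left(-4\right) + 50 = \left(-4 + 16 - \frac{1}{2}\right) \left(-4\right) + 50 = \frac{23}{2} \left(-4\right) + 50 = -46 + 50 = 4$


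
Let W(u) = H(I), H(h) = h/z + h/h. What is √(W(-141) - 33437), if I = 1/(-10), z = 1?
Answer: I*√3343610/10 ≈ 182.86*I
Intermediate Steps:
I = -⅒ ≈ -0.10000
H(h) = 1 + h (H(h) = h/1 + h/h = h*1 + 1 = h + 1 = 1 + h)
W(u) = 9/10 (W(u) = 1 - ⅒ = 9/10)
√(W(-141) - 33437) = √(9/10 - 33437) = √(-334361/10) = I*√3343610/10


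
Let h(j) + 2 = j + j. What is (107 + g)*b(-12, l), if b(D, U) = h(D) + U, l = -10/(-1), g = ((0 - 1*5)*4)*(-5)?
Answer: -3312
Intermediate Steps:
g = 100 (g = ((0 - 5)*4)*(-5) = -5*4*(-5) = -20*(-5) = 100)
l = 10 (l = -10*(-1) = 10)
h(j) = -2 + 2*j (h(j) = -2 + (j + j) = -2 + 2*j)
b(D, U) = -2 + U + 2*D (b(D, U) = (-2 + 2*D) + U = -2 + U + 2*D)
(107 + g)*b(-12, l) = (107 + 100)*(-2 + 10 + 2*(-12)) = 207*(-2 + 10 - 24) = 207*(-16) = -3312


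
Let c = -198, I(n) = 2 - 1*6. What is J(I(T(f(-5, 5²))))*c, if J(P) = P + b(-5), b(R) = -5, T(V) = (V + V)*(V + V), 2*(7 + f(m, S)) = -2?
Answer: 1782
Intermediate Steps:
f(m, S) = -8 (f(m, S) = -7 + (½)*(-2) = -7 - 1 = -8)
T(V) = 4*V² (T(V) = (2*V)*(2*V) = 4*V²)
I(n) = -4 (I(n) = 2 - 6 = -4)
J(P) = -5 + P (J(P) = P - 5 = -5 + P)
J(I(T(f(-5, 5²))))*c = (-5 - 4)*(-198) = -9*(-198) = 1782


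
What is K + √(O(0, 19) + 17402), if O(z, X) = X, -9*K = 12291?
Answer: -4097/3 + √17421 ≈ -1233.7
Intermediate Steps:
K = -4097/3 (K = -⅑*12291 = -4097/3 ≈ -1365.7)
K + √(O(0, 19) + 17402) = -4097/3 + √(19 + 17402) = -4097/3 + √17421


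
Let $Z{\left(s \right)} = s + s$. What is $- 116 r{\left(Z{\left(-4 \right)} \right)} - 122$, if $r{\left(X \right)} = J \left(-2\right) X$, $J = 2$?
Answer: $-3834$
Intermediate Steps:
$Z{\left(s \right)} = 2 s$
$r{\left(X \right)} = - 4 X$ ($r{\left(X \right)} = 2 \left(-2\right) X = - 4 X$)
$- 116 r{\left(Z{\left(-4 \right)} \right)} - 122 = - 116 \left(- 4 \cdot 2 \left(-4\right)\right) - 122 = - 116 \left(\left(-4\right) \left(-8\right)\right) - 122 = \left(-116\right) 32 - 122 = -3712 - 122 = -3834$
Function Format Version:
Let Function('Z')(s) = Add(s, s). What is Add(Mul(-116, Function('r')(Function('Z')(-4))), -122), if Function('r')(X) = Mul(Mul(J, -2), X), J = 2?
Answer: -3834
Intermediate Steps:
Function('Z')(s) = Mul(2, s)
Function('r')(X) = Mul(-4, X) (Function('r')(X) = Mul(Mul(2, -2), X) = Mul(-4, X))
Add(Mul(-116, Function('r')(Function('Z')(-4))), -122) = Add(Mul(-116, Mul(-4, Mul(2, -4))), -122) = Add(Mul(-116, Mul(-4, -8)), -122) = Add(Mul(-116, 32), -122) = Add(-3712, -122) = -3834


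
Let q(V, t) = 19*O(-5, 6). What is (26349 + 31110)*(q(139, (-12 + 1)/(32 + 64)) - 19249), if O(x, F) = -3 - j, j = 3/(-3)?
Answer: -1108211733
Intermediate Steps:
j = -1 (j = 3*(-1/3) = -1)
O(x, F) = -2 (O(x, F) = -3 - 1*(-1) = -3 + 1 = -2)
q(V, t) = -38 (q(V, t) = 19*(-2) = -38)
(26349 + 31110)*(q(139, (-12 + 1)/(32 + 64)) - 19249) = (26349 + 31110)*(-38 - 19249) = 57459*(-19287) = -1108211733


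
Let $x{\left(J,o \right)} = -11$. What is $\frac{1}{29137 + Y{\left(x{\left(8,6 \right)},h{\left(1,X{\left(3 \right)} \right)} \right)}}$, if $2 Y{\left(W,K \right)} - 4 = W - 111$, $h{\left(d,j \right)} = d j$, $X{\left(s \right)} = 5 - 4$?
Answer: $\frac{1}{29078} \approx 3.439 \cdot 10^{-5}$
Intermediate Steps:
$X{\left(s \right)} = 1$
$Y{\left(W,K \right)} = - \frac{107}{2} + \frac{W}{2}$ ($Y{\left(W,K \right)} = 2 + \frac{W - 111}{2} = 2 + \frac{-111 + W}{2} = 2 + \left(- \frac{111}{2} + \frac{W}{2}\right) = - \frac{107}{2} + \frac{W}{2}$)
$\frac{1}{29137 + Y{\left(x{\left(8,6 \right)},h{\left(1,X{\left(3 \right)} \right)} \right)}} = \frac{1}{29137 + \left(- \frac{107}{2} + \frac{1}{2} \left(-11\right)\right)} = \frac{1}{29137 - 59} = \frac{1}{29078}$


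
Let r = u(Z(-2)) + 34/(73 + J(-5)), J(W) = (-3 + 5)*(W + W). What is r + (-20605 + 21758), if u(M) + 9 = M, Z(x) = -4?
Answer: 60454/53 ≈ 1140.6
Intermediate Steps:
J(W) = 4*W (J(W) = 2*(2*W) = 4*W)
u(M) = -9 + M
r = -655/53 (r = (-9 - 4) + 34/(73 + 4*(-5)) = -13 + 34/(73 - 20) = -13 + 34/53 = -655/53 ≈ -12.358)
r + (-20605 + 21758) = -655/53 + (-20605 + 21758) = -655/53 + 1153 = 60454/53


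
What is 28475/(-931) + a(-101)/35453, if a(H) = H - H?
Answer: -28475/931 ≈ -30.585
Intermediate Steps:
a(H) = 0
28475/(-931) + a(-101)/35453 = 28475/(-931) + 0/35453 = 28475*(-1/931) + 0*(1/35453) = -28475/931 + 0 = -28475/931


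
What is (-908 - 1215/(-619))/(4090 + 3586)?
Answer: -560837/4751444 ≈ -0.11804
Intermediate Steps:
(-908 - 1215/(-619))/(4090 + 3586) = (-908 - 1215*(-1/619))/7676 = (-908 + 1215/619)*(1/7676) = -560837/619*1/7676 = -560837/4751444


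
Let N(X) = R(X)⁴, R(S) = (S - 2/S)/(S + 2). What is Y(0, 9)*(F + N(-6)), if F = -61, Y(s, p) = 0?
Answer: 0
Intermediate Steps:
R(S) = (S - 2/S)/(2 + S)
N(X) = (-2 + X²)⁴/(X⁴*(2 + X)⁴) (N(X) = ((-2 + X²)/(X*(2 + X)))⁴ = (-2 + X²)⁴/(X⁴*(2 + X)⁴))
Y(0, 9)*(F + N(-6)) = 0*(-61 + (-2 + (-6)²)⁴/((-6)⁴*(2 - 6)⁴)) = 0*(-61 + (1/1296)*(-2 + 36)⁴/(-4)⁴) = 0*(-61 + (1/1296)*34⁴*(1/256)) = 0*(-61 + (1/1296)*1336336*(1/256)) = 0*(-61 + 83521/20736) = 0*(-1181375/20736) = 0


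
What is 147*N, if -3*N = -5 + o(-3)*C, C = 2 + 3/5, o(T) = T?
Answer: 3136/5 ≈ 627.20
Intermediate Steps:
C = 13/5 (C = 2 + 3*(⅕) = 2 + ⅗ = 13/5 ≈ 2.6000)
N = 64/15 (N = -(-5 - 3*13/5)/3 = -(-5 - 39/5)/3 = -⅓*(-64/5) = 64/15 ≈ 4.2667)
147*N = 147*(64/15) = 3136/5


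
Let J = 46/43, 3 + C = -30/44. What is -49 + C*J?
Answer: -25040/473 ≈ -52.939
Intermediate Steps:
C = -81/22 (C = -3 - 30/44 = -3 - 30*1/44 = -3 - 15/22 = -81/22 ≈ -3.6818)
J = 46/43 (J = 46*(1/43) = 46/43 ≈ 1.0698)
-49 + C*J = -49 - 81/22*46/43 = -49 - 1863/473 = -25040/473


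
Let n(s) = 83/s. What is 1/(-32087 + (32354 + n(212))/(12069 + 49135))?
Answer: -12975248/416329923445 ≈ -3.1166e-5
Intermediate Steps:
1/(-32087 + (32354 + n(212))/(12069 + 49135)) = 1/(-32087 + (32354 + 83/212)/(12069 + 49135)) = 1/(-32087 + (32354 + 83*(1/212))/61204) = 1/(-32087 + (32354 + 83/212)*(1/61204)) = 1/(-32087 + (6859131/212)*(1/61204)) = 1/(-32087 + 6859131/12975248) = 1/(-416329923445/12975248) = -12975248/416329923445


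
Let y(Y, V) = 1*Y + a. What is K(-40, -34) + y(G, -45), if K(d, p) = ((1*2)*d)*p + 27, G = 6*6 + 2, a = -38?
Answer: 2747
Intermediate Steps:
G = 38 (G = 36 + 2 = 38)
K(d, p) = 27 + 2*d*p (K(d, p) = (2*d)*p + 27 = 2*d*p + 27 = 27 + 2*d*p)
y(Y, V) = -38 + Y (y(Y, V) = 1*Y - 38 = Y - 38 = -38 + Y)
K(-40, -34) + y(G, -45) = (27 + 2*(-40)*(-34)) + (-38 + 38) = (27 + 2720) + 0 = 2747 + 0 = 2747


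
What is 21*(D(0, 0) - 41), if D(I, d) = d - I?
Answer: -861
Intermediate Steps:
21*(D(0, 0) - 41) = 21*((0 - 1*0) - 41) = 21*((0 + 0) - 41) = 21*(0 - 41) = 21*(-41) = -861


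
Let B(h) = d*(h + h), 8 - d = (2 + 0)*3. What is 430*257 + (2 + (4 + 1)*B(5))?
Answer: 110612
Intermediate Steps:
d = 2 (d = 8 - (2 + 0)*3 = 8 - 2*3 = 8 - 1*6 = 8 - 6 = 2)
B(h) = 4*h (B(h) = 2*(h + h) = 2*(2*h) = 4*h)
430*257 + (2 + (4 + 1)*B(5)) = 430*257 + (2 + (4 + 1)*(4*5)) = 110510 + (2 + 5*20) = 110510 + (2 + 100) = 110510 + 102 = 110612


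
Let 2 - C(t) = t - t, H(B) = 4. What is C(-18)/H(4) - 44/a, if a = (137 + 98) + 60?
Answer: 207/590 ≈ 0.35085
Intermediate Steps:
C(t) = 2 (C(t) = 2 - (t - t) = 2 - 1*0 = 2 + 0 = 2)
a = 295 (a = 235 + 60 = 295)
C(-18)/H(4) - 44/a = 2/4 - 44/295 = 2*(1/4) - 44*1/295 = 1/2 - 44/295 = 207/590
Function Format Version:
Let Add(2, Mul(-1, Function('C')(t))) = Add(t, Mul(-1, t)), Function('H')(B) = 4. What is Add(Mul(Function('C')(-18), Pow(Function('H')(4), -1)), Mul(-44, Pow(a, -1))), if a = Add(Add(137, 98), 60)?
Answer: Rational(207, 590) ≈ 0.35085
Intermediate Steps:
Function('C')(t) = 2 (Function('C')(t) = Add(2, Mul(-1, Add(t, Mul(-1, t)))) = Add(2, Mul(-1, 0)) = Add(2, 0) = 2)
a = 295 (a = Add(235, 60) = 295)
Add(Mul(Function('C')(-18), Pow(Function('H')(4), -1)), Mul(-44, Pow(a, -1))) = Add(Mul(2, Pow(4, -1)), Mul(-44, Pow(295, -1))) = Add(Mul(2, Rational(1, 4)), Mul(-44, Rational(1, 295))) = Add(Rational(1, 2), Rational(-44, 295)) = Rational(207, 590)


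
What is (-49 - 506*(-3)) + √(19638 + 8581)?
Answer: 1469 + √28219 ≈ 1637.0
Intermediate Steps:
(-49 - 506*(-3)) + √(19638 + 8581) = (-49 - 46*(-33)) + √28219 = (-49 + 1518) + √28219 = 1469 + √28219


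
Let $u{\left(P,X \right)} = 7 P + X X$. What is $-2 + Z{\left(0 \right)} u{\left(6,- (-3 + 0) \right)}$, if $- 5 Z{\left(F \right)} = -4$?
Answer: $\frac{194}{5} \approx 38.8$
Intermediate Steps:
$Z{\left(F \right)} = \frac{4}{5}$ ($Z{\left(F \right)} = \left(- \frac{1}{5}\right) \left(-4\right) = \frac{4}{5}$)
$u{\left(P,X \right)} = X^{2} + 7 P$ ($u{\left(P,X \right)} = 7 P + X^{2} = X^{2} + 7 P$)
$-2 + Z{\left(0 \right)} u{\left(6,- (-3 + 0) \right)} = -2 + \frac{4 \left(\left(- (-3 + 0)\right)^{2} + 7 \cdot 6\right)}{5} = -2 + \frac{4 \left(\left(\left(-1\right) \left(-3\right)\right)^{2} + 42\right)}{5} = -2 + \frac{4 \left(3^{2} + 42\right)}{5} = -2 + \frac{4 \left(9 + 42\right)}{5} = -2 + \frac{4}{5} \cdot 51 = -2 + \frac{204}{5} = \frac{194}{5}$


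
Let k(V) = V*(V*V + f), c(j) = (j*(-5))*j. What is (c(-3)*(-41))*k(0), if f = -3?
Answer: 0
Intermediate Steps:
c(j) = -5*j² (c(j) = (-5*j)*j = -5*j²)
k(V) = V*(-3 + V²) (k(V) = V*(V*V - 3) = V*(V² - 3) = V*(-3 + V²))
(c(-3)*(-41))*k(0) = (-5*(-3)²*(-41))*(0*(-3 + 0²)) = (-5*9*(-41))*(0*(-3 + 0)) = (-45*(-41))*(0*(-3)) = 1845*0 = 0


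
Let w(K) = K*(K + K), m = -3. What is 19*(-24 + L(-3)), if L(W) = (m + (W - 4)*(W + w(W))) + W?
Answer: -2565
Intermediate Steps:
w(K) = 2*K**2 (w(K) = K*(2*K) = 2*K**2)
L(W) = -3 + W + (-4 + W)*(W + 2*W**2) (L(W) = (-3 + (W - 4)*(W + 2*W**2)) + W = (-3 + (-4 + W)*(W + 2*W**2)) + W = -3 + W + (-4 + W)*(W + 2*W**2))
19*(-24 + L(-3)) = 19*(-24 + (-3 - 7*(-3)**2 - 3*(-3) + 2*(-3)**3)) = 19*(-24 + (-3 - 7*9 + 9 + 2*(-27))) = 19*(-24 + (-3 - 63 + 9 - 54)) = 19*(-24 - 111) = 19*(-135) = -2565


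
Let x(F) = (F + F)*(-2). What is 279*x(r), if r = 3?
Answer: -3348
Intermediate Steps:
x(F) = -4*F (x(F) = (2*F)*(-2) = -4*F)
279*x(r) = 279*(-4*3) = 279*(-12) = -3348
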